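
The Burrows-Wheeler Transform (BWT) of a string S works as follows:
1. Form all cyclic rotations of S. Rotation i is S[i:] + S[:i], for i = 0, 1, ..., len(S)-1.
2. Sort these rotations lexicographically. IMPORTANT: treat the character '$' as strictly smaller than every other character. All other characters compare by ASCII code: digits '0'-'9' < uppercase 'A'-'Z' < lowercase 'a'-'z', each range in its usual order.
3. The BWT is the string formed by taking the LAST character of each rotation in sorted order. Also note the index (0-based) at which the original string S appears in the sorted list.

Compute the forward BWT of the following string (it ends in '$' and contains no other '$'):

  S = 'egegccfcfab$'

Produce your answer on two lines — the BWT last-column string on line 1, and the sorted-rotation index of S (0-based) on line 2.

All 12 rotations (rotation i = S[i:]+S[:i]):
  rot[0] = egegccfcfab$
  rot[1] = gegccfcfab$e
  rot[2] = egccfcfab$eg
  rot[3] = gccfcfab$ege
  rot[4] = ccfcfab$egeg
  rot[5] = cfcfab$egegc
  rot[6] = fcfab$egegcc
  rot[7] = cfab$egegccf
  rot[8] = fab$egegccfc
  rot[9] = ab$egegccfcf
  rot[10] = b$egegccfcfa
  rot[11] = $egegccfcfab
Sorted (with $ < everything):
  sorted[0] = $egegccfcfab  (last char: 'b')
  sorted[1] = ab$egegccfcf  (last char: 'f')
  sorted[2] = b$egegccfcfa  (last char: 'a')
  sorted[3] = ccfcfab$egeg  (last char: 'g')
  sorted[4] = cfab$egegccf  (last char: 'f')
  sorted[5] = cfcfab$egegc  (last char: 'c')
  sorted[6] = egccfcfab$eg  (last char: 'g')
  sorted[7] = egegccfcfab$  (last char: '$')
  sorted[8] = fab$egegccfc  (last char: 'c')
  sorted[9] = fcfab$egegcc  (last char: 'c')
  sorted[10] = gccfcfab$ege  (last char: 'e')
  sorted[11] = gegccfcfab$e  (last char: 'e')
Last column: bfagfcg$ccee
Original string S is at sorted index 7

Answer: bfagfcg$ccee
7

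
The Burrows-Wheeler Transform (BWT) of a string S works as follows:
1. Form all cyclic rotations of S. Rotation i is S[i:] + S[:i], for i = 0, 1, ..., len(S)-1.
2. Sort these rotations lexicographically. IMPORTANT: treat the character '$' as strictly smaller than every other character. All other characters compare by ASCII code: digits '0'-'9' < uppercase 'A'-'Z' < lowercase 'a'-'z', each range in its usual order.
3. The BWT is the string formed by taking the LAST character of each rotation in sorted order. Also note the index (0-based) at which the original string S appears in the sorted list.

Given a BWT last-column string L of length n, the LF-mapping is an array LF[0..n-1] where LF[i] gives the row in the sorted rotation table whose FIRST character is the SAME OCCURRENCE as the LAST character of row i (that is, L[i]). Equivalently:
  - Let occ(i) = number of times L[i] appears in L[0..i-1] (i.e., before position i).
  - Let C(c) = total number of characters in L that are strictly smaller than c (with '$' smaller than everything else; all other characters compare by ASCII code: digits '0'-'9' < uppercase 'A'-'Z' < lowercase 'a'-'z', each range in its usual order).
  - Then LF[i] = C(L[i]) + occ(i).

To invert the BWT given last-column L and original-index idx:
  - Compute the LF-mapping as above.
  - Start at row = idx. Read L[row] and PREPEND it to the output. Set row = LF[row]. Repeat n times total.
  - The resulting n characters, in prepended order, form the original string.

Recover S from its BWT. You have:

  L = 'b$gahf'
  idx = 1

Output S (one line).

Answer: afhgb$

Derivation:
LF mapping: 2 0 4 1 5 3
Walk LF starting at row 1, prepending L[row]:
  step 1: row=1, L[1]='$', prepend. Next row=LF[1]=0
  step 2: row=0, L[0]='b', prepend. Next row=LF[0]=2
  step 3: row=2, L[2]='g', prepend. Next row=LF[2]=4
  step 4: row=4, L[4]='h', prepend. Next row=LF[4]=5
  step 5: row=5, L[5]='f', prepend. Next row=LF[5]=3
  step 6: row=3, L[3]='a', prepend. Next row=LF[3]=1
Reversed output: afhgb$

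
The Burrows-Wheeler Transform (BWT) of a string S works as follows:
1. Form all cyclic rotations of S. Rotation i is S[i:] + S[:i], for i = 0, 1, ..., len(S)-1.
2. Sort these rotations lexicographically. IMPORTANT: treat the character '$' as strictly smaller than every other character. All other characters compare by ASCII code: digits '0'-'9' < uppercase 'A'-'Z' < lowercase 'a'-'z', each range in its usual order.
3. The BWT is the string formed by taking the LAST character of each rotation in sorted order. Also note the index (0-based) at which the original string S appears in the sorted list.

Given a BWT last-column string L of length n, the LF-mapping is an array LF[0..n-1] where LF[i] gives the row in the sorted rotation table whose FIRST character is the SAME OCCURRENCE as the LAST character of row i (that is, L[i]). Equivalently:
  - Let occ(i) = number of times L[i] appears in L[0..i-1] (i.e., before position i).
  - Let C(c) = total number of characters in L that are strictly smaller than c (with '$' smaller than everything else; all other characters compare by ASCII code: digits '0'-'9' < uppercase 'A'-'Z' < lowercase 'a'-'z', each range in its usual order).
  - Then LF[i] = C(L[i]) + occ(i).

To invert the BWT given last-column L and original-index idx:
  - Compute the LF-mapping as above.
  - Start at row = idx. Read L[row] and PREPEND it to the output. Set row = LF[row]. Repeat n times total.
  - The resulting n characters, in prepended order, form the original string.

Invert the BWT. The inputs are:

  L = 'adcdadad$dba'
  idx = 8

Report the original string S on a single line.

LF mapping: 1 7 6 8 2 9 3 10 0 11 5 4
Walk LF starting at row 8, prepending L[row]:
  step 1: row=8, L[8]='$', prepend. Next row=LF[8]=0
  step 2: row=0, L[0]='a', prepend. Next row=LF[0]=1
  step 3: row=1, L[1]='d', prepend. Next row=LF[1]=7
  step 4: row=7, L[7]='d', prepend. Next row=LF[7]=10
  step 5: row=10, L[10]='b', prepend. Next row=LF[10]=5
  step 6: row=5, L[5]='d', prepend. Next row=LF[5]=9
  step 7: row=9, L[9]='d', prepend. Next row=LF[9]=11
  step 8: row=11, L[11]='a', prepend. Next row=LF[11]=4
  step 9: row=4, L[4]='a', prepend. Next row=LF[4]=2
  step 10: row=2, L[2]='c', prepend. Next row=LF[2]=6
  step 11: row=6, L[6]='a', prepend. Next row=LF[6]=3
  step 12: row=3, L[3]='d', prepend. Next row=LF[3]=8
Reversed output: dacaaddbdda$

Answer: dacaaddbdda$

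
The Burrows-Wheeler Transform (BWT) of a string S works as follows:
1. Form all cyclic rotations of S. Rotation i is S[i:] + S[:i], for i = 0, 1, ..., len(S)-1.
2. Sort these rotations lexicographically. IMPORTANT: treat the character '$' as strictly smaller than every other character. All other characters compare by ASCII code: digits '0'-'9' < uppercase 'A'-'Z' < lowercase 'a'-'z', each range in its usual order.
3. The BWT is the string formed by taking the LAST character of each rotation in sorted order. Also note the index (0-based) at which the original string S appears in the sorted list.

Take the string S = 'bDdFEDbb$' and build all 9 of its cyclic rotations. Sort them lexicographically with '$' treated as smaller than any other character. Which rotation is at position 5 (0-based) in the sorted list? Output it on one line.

All 9 rotations (rotation i = S[i:]+S[:i]):
  rot[0] = bDdFEDbb$
  rot[1] = DdFEDbb$b
  rot[2] = dFEDbb$bD
  rot[3] = FEDbb$bDd
  rot[4] = EDbb$bDdF
  rot[5] = Dbb$bDdFE
  rot[6] = bb$bDdFED
  rot[7] = b$bDdFEDb
  rot[8] = $bDdFEDbb
Sorted (with $ < everything):
  sorted[0] = $bDdFEDbb
  sorted[1] = Dbb$bDdFE
  sorted[2] = DdFEDbb$b
  sorted[3] = EDbb$bDdF
  sorted[4] = FEDbb$bDd
  sorted[5] = b$bDdFEDb
  sorted[6] = bDdFEDbb$
  sorted[7] = bb$bDdFED
  sorted[8] = dFEDbb$bD
sorted[5] = b$bDdFEDb

Answer: b$bDdFEDb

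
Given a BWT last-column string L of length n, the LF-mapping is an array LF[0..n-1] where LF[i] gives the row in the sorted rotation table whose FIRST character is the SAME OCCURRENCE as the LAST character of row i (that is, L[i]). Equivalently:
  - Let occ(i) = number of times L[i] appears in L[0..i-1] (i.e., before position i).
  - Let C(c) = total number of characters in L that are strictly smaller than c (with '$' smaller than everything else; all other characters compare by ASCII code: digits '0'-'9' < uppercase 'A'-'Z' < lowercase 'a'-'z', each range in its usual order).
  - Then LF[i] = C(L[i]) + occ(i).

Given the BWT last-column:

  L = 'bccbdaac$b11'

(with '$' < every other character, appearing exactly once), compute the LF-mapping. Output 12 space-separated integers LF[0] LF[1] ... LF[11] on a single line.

Char counts: '$':1, '1':2, 'a':2, 'b':3, 'c':3, 'd':1
C (first-col start): C('$')=0, C('1')=1, C('a')=3, C('b')=5, C('c')=8, C('d')=11
L[0]='b': occ=0, LF[0]=C('b')+0=5+0=5
L[1]='c': occ=0, LF[1]=C('c')+0=8+0=8
L[2]='c': occ=1, LF[2]=C('c')+1=8+1=9
L[3]='b': occ=1, LF[3]=C('b')+1=5+1=6
L[4]='d': occ=0, LF[4]=C('d')+0=11+0=11
L[5]='a': occ=0, LF[5]=C('a')+0=3+0=3
L[6]='a': occ=1, LF[6]=C('a')+1=3+1=4
L[7]='c': occ=2, LF[7]=C('c')+2=8+2=10
L[8]='$': occ=0, LF[8]=C('$')+0=0+0=0
L[9]='b': occ=2, LF[9]=C('b')+2=5+2=7
L[10]='1': occ=0, LF[10]=C('1')+0=1+0=1
L[11]='1': occ=1, LF[11]=C('1')+1=1+1=2

Answer: 5 8 9 6 11 3 4 10 0 7 1 2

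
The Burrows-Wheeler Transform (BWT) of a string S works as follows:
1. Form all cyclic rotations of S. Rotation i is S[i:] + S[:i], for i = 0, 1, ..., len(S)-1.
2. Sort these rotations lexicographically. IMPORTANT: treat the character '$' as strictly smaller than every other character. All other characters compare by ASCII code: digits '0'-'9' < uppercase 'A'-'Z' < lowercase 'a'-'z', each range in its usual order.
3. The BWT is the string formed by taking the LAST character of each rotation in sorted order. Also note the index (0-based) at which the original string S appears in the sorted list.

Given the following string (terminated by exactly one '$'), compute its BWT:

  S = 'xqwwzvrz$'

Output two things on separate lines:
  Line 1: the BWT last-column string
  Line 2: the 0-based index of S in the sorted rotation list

All 9 rotations (rotation i = S[i:]+S[:i]):
  rot[0] = xqwwzvrz$
  rot[1] = qwwzvrz$x
  rot[2] = wwzvrz$xq
  rot[3] = wzvrz$xqw
  rot[4] = zvrz$xqww
  rot[5] = vrz$xqwwz
  rot[6] = rz$xqwwzv
  rot[7] = z$xqwwzvr
  rot[8] = $xqwwzvrz
Sorted (with $ < everything):
  sorted[0] = $xqwwzvrz  (last char: 'z')
  sorted[1] = qwwzvrz$x  (last char: 'x')
  sorted[2] = rz$xqwwzv  (last char: 'v')
  sorted[3] = vrz$xqwwz  (last char: 'z')
  sorted[4] = wwzvrz$xq  (last char: 'q')
  sorted[5] = wzvrz$xqw  (last char: 'w')
  sorted[6] = xqwwzvrz$  (last char: '$')
  sorted[7] = z$xqwwzvr  (last char: 'r')
  sorted[8] = zvrz$xqww  (last char: 'w')
Last column: zxvzqw$rw
Original string S is at sorted index 6

Answer: zxvzqw$rw
6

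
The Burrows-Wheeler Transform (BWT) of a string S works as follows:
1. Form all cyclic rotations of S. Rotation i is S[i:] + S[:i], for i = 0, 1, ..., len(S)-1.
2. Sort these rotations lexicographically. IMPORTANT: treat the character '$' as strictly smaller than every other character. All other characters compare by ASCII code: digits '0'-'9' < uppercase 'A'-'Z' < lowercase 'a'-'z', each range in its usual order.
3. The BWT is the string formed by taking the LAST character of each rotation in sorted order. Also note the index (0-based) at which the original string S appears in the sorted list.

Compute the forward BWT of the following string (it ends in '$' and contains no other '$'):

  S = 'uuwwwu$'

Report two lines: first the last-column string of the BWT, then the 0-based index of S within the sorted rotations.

Answer: uw$uwwu
2

Derivation:
All 7 rotations (rotation i = S[i:]+S[:i]):
  rot[0] = uuwwwu$
  rot[1] = uwwwu$u
  rot[2] = wwwu$uu
  rot[3] = wwu$uuw
  rot[4] = wu$uuww
  rot[5] = u$uuwww
  rot[6] = $uuwwwu
Sorted (with $ < everything):
  sorted[0] = $uuwwwu  (last char: 'u')
  sorted[1] = u$uuwww  (last char: 'w')
  sorted[2] = uuwwwu$  (last char: '$')
  sorted[3] = uwwwu$u  (last char: 'u')
  sorted[4] = wu$uuww  (last char: 'w')
  sorted[5] = wwu$uuw  (last char: 'w')
  sorted[6] = wwwu$uu  (last char: 'u')
Last column: uw$uwwu
Original string S is at sorted index 2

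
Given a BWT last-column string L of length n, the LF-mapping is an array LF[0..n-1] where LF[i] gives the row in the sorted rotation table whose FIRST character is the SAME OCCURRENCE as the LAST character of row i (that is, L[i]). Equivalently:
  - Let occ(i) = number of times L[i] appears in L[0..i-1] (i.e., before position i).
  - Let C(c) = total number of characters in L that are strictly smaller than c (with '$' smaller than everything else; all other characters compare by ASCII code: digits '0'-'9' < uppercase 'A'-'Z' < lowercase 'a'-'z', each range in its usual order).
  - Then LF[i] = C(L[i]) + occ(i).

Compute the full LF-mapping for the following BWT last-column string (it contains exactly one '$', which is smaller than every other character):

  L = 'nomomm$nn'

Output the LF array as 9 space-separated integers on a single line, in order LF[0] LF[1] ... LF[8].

Char counts: '$':1, 'm':3, 'n':3, 'o':2
C (first-col start): C('$')=0, C('m')=1, C('n')=4, C('o')=7
L[0]='n': occ=0, LF[0]=C('n')+0=4+0=4
L[1]='o': occ=0, LF[1]=C('o')+0=7+0=7
L[2]='m': occ=0, LF[2]=C('m')+0=1+0=1
L[3]='o': occ=1, LF[3]=C('o')+1=7+1=8
L[4]='m': occ=1, LF[4]=C('m')+1=1+1=2
L[5]='m': occ=2, LF[5]=C('m')+2=1+2=3
L[6]='$': occ=0, LF[6]=C('$')+0=0+0=0
L[7]='n': occ=1, LF[7]=C('n')+1=4+1=5
L[8]='n': occ=2, LF[8]=C('n')+2=4+2=6

Answer: 4 7 1 8 2 3 0 5 6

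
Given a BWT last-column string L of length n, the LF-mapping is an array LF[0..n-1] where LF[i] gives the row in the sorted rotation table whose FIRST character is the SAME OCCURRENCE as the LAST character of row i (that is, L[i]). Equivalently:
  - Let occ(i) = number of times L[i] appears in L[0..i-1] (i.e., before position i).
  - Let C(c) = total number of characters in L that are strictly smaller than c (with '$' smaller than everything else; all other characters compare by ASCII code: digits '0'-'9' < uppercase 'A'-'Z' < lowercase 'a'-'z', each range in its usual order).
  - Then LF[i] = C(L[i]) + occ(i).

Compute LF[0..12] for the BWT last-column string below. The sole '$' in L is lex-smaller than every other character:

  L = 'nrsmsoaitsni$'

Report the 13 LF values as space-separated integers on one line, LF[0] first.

Answer: 5 8 9 4 10 7 1 2 12 11 6 3 0

Derivation:
Char counts: '$':1, 'a':1, 'i':2, 'm':1, 'n':2, 'o':1, 'r':1, 's':3, 't':1
C (first-col start): C('$')=0, C('a')=1, C('i')=2, C('m')=4, C('n')=5, C('o')=7, C('r')=8, C('s')=9, C('t')=12
L[0]='n': occ=0, LF[0]=C('n')+0=5+0=5
L[1]='r': occ=0, LF[1]=C('r')+0=8+0=8
L[2]='s': occ=0, LF[2]=C('s')+0=9+0=9
L[3]='m': occ=0, LF[3]=C('m')+0=4+0=4
L[4]='s': occ=1, LF[4]=C('s')+1=9+1=10
L[5]='o': occ=0, LF[5]=C('o')+0=7+0=7
L[6]='a': occ=0, LF[6]=C('a')+0=1+0=1
L[7]='i': occ=0, LF[7]=C('i')+0=2+0=2
L[8]='t': occ=0, LF[8]=C('t')+0=12+0=12
L[9]='s': occ=2, LF[9]=C('s')+2=9+2=11
L[10]='n': occ=1, LF[10]=C('n')+1=5+1=6
L[11]='i': occ=1, LF[11]=C('i')+1=2+1=3
L[12]='$': occ=0, LF[12]=C('$')+0=0+0=0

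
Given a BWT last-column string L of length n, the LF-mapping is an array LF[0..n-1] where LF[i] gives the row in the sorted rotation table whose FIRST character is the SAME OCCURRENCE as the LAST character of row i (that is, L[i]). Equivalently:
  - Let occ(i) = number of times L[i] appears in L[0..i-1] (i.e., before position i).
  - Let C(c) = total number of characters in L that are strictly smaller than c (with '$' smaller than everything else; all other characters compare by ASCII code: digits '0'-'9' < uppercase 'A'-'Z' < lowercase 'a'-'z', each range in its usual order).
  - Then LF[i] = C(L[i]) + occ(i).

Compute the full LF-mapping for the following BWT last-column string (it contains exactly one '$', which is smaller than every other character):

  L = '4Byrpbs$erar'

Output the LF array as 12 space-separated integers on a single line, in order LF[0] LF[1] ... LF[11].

Char counts: '$':1, '4':1, 'B':1, 'a':1, 'b':1, 'e':1, 'p':1, 'r':3, 's':1, 'y':1
C (first-col start): C('$')=0, C('4')=1, C('B')=2, C('a')=3, C('b')=4, C('e')=5, C('p')=6, C('r')=7, C('s')=10, C('y')=11
L[0]='4': occ=0, LF[0]=C('4')+0=1+0=1
L[1]='B': occ=0, LF[1]=C('B')+0=2+0=2
L[2]='y': occ=0, LF[2]=C('y')+0=11+0=11
L[3]='r': occ=0, LF[3]=C('r')+0=7+0=7
L[4]='p': occ=0, LF[4]=C('p')+0=6+0=6
L[5]='b': occ=0, LF[5]=C('b')+0=4+0=4
L[6]='s': occ=0, LF[6]=C('s')+0=10+0=10
L[7]='$': occ=0, LF[7]=C('$')+0=0+0=0
L[8]='e': occ=0, LF[8]=C('e')+0=5+0=5
L[9]='r': occ=1, LF[9]=C('r')+1=7+1=8
L[10]='a': occ=0, LF[10]=C('a')+0=3+0=3
L[11]='r': occ=2, LF[11]=C('r')+2=7+2=9

Answer: 1 2 11 7 6 4 10 0 5 8 3 9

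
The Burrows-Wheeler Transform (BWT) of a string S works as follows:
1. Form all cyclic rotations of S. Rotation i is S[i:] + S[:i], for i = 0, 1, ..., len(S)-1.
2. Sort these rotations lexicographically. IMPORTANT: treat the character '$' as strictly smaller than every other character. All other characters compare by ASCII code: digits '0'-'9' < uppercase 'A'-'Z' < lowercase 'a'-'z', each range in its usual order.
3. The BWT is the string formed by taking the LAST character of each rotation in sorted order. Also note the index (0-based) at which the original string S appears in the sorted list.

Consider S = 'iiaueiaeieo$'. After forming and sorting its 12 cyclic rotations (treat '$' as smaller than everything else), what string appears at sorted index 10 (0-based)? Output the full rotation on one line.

Answer: o$iiaueiaeie

Derivation:
All 12 rotations (rotation i = S[i:]+S[:i]):
  rot[0] = iiaueiaeieo$
  rot[1] = iaueiaeieo$i
  rot[2] = aueiaeieo$ii
  rot[3] = ueiaeieo$iia
  rot[4] = eiaeieo$iiau
  rot[5] = iaeieo$iiaue
  rot[6] = aeieo$iiauei
  rot[7] = eieo$iiaueia
  rot[8] = ieo$iiaueiae
  rot[9] = eo$iiaueiaei
  rot[10] = o$iiaueiaeie
  rot[11] = $iiaueiaeieo
Sorted (with $ < everything):
  sorted[0] = $iiaueiaeieo
  sorted[1] = aeieo$iiauei
  sorted[2] = aueiaeieo$ii
  sorted[3] = eiaeieo$iiau
  sorted[4] = eieo$iiaueia
  sorted[5] = eo$iiaueiaei
  sorted[6] = iaeieo$iiaue
  sorted[7] = iaueiaeieo$i
  sorted[8] = ieo$iiaueiae
  sorted[9] = iiaueiaeieo$
  sorted[10] = o$iiaueiaeie
  sorted[11] = ueiaeieo$iia
sorted[10] = o$iiaueiaeie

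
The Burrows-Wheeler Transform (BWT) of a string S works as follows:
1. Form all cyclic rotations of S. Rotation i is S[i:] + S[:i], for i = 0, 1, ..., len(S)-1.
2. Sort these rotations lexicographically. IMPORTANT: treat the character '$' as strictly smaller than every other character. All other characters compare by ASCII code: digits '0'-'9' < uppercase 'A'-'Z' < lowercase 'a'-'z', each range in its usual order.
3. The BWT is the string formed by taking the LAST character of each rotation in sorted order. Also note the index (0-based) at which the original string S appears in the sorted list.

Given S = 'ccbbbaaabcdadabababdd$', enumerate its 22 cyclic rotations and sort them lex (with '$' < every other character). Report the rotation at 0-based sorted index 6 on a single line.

Answer: abdd$ccbbbaaabcdadabab

Derivation:
All 22 rotations (rotation i = S[i:]+S[:i]):
  rot[0] = ccbbbaaabcdadabababdd$
  rot[1] = cbbbaaabcdadabababdd$c
  rot[2] = bbbaaabcdadabababdd$cc
  rot[3] = bbaaabcdadabababdd$ccb
  rot[4] = baaabcdadabababdd$ccbb
  rot[5] = aaabcdadabababdd$ccbbb
  rot[6] = aabcdadabababdd$ccbbba
  rot[7] = abcdadabababdd$ccbbbaa
  rot[8] = bcdadabababdd$ccbbbaaa
  rot[9] = cdadabababdd$ccbbbaaab
  rot[10] = dadabababdd$ccbbbaaabc
  rot[11] = adabababdd$ccbbbaaabcd
  rot[12] = dabababdd$ccbbbaaabcda
  rot[13] = abababdd$ccbbbaaabcdad
  rot[14] = bababdd$ccbbbaaabcdada
  rot[15] = ababdd$ccbbbaaabcdadab
  rot[16] = babdd$ccbbbaaabcdadaba
  rot[17] = abdd$ccbbbaaabcdadabab
  rot[18] = bdd$ccbbbaaabcdadababa
  rot[19] = dd$ccbbbaaabcdadababab
  rot[20] = d$ccbbbaaabcdadabababd
  rot[21] = $ccbbbaaabcdadabababdd
Sorted (with $ < everything):
  sorted[0] = $ccbbbaaabcdadabababdd
  sorted[1] = aaabcdadabababdd$ccbbb
  sorted[2] = aabcdadabababdd$ccbbba
  sorted[3] = abababdd$ccbbbaaabcdad
  sorted[4] = ababdd$ccbbbaaabcdadab
  sorted[5] = abcdadabababdd$ccbbbaa
  sorted[6] = abdd$ccbbbaaabcdadabab
  sorted[7] = adabababdd$ccbbbaaabcd
  sorted[8] = baaabcdadabababdd$ccbb
  sorted[9] = bababdd$ccbbbaaabcdada
  sorted[10] = babdd$ccbbbaaabcdadaba
  sorted[11] = bbaaabcdadabababdd$ccb
  sorted[12] = bbbaaabcdadabababdd$cc
  sorted[13] = bcdadabababdd$ccbbbaaa
  sorted[14] = bdd$ccbbbaaabcdadababa
  sorted[15] = cbbbaaabcdadabababdd$c
  sorted[16] = ccbbbaaabcdadabababdd$
  sorted[17] = cdadabababdd$ccbbbaaab
  sorted[18] = d$ccbbbaaabcdadabababd
  sorted[19] = dabababdd$ccbbbaaabcda
  sorted[20] = dadabababdd$ccbbbaaabc
  sorted[21] = dd$ccbbbaaabcdadababab
sorted[6] = abdd$ccbbbaaabcdadabab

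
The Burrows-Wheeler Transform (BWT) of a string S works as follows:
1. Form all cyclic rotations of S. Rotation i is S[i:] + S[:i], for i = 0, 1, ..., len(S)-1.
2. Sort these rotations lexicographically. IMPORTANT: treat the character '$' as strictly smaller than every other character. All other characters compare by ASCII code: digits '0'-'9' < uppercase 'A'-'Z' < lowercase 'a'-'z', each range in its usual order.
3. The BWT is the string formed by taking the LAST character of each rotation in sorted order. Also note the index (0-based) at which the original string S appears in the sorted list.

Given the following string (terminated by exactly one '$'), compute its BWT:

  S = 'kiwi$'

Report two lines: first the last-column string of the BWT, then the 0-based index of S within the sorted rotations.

All 5 rotations (rotation i = S[i:]+S[:i]):
  rot[0] = kiwi$
  rot[1] = iwi$k
  rot[2] = wi$ki
  rot[3] = i$kiw
  rot[4] = $kiwi
Sorted (with $ < everything):
  sorted[0] = $kiwi  (last char: 'i')
  sorted[1] = i$kiw  (last char: 'w')
  sorted[2] = iwi$k  (last char: 'k')
  sorted[3] = kiwi$  (last char: '$')
  sorted[4] = wi$ki  (last char: 'i')
Last column: iwk$i
Original string S is at sorted index 3

Answer: iwk$i
3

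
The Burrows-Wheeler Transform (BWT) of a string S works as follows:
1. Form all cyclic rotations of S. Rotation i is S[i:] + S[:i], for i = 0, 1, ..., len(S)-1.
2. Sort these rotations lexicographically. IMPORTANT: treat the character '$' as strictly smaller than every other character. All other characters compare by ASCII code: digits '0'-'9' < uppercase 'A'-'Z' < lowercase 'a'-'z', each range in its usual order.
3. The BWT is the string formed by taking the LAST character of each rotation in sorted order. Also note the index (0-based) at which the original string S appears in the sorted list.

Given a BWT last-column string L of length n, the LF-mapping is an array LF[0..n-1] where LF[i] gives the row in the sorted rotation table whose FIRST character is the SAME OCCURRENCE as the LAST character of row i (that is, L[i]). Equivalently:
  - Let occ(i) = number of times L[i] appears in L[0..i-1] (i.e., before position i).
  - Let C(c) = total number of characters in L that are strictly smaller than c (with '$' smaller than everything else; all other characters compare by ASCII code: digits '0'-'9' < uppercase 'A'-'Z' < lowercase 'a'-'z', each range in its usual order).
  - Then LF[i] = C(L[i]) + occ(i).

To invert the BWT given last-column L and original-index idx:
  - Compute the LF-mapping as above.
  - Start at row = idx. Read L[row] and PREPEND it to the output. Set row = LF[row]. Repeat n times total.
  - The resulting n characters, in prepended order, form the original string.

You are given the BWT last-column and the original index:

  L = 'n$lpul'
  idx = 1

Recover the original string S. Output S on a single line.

LF mapping: 3 0 1 4 5 2
Walk LF starting at row 1, prepending L[row]:
  step 1: row=1, L[1]='$', prepend. Next row=LF[1]=0
  step 2: row=0, L[0]='n', prepend. Next row=LF[0]=3
  step 3: row=3, L[3]='p', prepend. Next row=LF[3]=4
  step 4: row=4, L[4]='u', prepend. Next row=LF[4]=5
  step 5: row=5, L[5]='l', prepend. Next row=LF[5]=2
  step 6: row=2, L[2]='l', prepend. Next row=LF[2]=1
Reversed output: llupn$

Answer: llupn$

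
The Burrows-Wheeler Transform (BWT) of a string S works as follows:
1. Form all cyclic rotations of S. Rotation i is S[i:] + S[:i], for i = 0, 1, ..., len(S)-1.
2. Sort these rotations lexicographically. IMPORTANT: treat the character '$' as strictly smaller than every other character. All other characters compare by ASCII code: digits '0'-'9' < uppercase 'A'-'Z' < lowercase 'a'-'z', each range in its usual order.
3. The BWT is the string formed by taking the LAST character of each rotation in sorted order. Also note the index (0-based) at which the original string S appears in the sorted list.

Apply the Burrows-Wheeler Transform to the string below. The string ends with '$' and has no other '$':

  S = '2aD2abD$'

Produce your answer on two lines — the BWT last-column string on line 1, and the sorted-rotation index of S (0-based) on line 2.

All 8 rotations (rotation i = S[i:]+S[:i]):
  rot[0] = 2aD2abD$
  rot[1] = aD2abD$2
  rot[2] = D2abD$2a
  rot[3] = 2abD$2aD
  rot[4] = abD$2aD2
  rot[5] = bD$2aD2a
  rot[6] = D$2aD2ab
  rot[7] = $2aD2abD
Sorted (with $ < everything):
  sorted[0] = $2aD2abD  (last char: 'D')
  sorted[1] = 2aD2abD$  (last char: '$')
  sorted[2] = 2abD$2aD  (last char: 'D')
  sorted[3] = D$2aD2ab  (last char: 'b')
  sorted[4] = D2abD$2a  (last char: 'a')
  sorted[5] = aD2abD$2  (last char: '2')
  sorted[6] = abD$2aD2  (last char: '2')
  sorted[7] = bD$2aD2a  (last char: 'a')
Last column: D$Dba22a
Original string S is at sorted index 1

Answer: D$Dba22a
1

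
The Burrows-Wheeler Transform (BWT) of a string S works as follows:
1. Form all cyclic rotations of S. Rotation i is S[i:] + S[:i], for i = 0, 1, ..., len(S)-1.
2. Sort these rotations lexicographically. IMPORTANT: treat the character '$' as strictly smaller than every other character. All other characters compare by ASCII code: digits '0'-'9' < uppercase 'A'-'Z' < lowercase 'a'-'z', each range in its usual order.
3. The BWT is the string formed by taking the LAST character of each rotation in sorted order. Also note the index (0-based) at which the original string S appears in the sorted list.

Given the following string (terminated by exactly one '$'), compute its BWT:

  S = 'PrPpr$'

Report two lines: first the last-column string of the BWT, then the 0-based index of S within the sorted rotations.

All 6 rotations (rotation i = S[i:]+S[:i]):
  rot[0] = PrPpr$
  rot[1] = rPpr$P
  rot[2] = Ppr$Pr
  rot[3] = pr$PrP
  rot[4] = r$PrPp
  rot[5] = $PrPpr
Sorted (with $ < everything):
  sorted[0] = $PrPpr  (last char: 'r')
  sorted[1] = Ppr$Pr  (last char: 'r')
  sorted[2] = PrPpr$  (last char: '$')
  sorted[3] = pr$PrP  (last char: 'P')
  sorted[4] = r$PrPp  (last char: 'p')
  sorted[5] = rPpr$P  (last char: 'P')
Last column: rr$PpP
Original string S is at sorted index 2

Answer: rr$PpP
2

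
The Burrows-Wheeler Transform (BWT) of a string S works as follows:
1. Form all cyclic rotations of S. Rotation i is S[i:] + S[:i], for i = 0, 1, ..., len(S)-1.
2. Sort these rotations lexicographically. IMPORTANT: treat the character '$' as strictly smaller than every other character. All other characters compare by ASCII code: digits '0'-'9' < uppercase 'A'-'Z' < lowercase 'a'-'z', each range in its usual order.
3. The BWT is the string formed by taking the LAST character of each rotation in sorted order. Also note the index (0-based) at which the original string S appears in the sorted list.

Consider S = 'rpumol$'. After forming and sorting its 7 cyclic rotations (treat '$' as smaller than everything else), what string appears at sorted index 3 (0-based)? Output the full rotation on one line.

All 7 rotations (rotation i = S[i:]+S[:i]):
  rot[0] = rpumol$
  rot[1] = pumol$r
  rot[2] = umol$rp
  rot[3] = mol$rpu
  rot[4] = ol$rpum
  rot[5] = l$rpumo
  rot[6] = $rpumol
Sorted (with $ < everything):
  sorted[0] = $rpumol
  sorted[1] = l$rpumo
  sorted[2] = mol$rpu
  sorted[3] = ol$rpum
  sorted[4] = pumol$r
  sorted[5] = rpumol$
  sorted[6] = umol$rp
sorted[3] = ol$rpum

Answer: ol$rpum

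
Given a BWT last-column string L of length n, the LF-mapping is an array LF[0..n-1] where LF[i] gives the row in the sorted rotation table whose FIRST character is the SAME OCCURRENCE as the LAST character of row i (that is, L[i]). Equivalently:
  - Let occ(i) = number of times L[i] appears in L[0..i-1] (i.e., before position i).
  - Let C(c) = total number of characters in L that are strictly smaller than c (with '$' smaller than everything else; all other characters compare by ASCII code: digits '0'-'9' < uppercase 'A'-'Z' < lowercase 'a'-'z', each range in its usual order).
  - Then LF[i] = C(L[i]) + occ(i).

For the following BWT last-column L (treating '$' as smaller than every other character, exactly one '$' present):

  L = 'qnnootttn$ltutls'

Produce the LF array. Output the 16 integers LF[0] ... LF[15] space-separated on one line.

Char counts: '$':1, 'l':2, 'n':3, 'o':2, 'q':1, 's':1, 't':5, 'u':1
C (first-col start): C('$')=0, C('l')=1, C('n')=3, C('o')=6, C('q')=8, C('s')=9, C('t')=10, C('u')=15
L[0]='q': occ=0, LF[0]=C('q')+0=8+0=8
L[1]='n': occ=0, LF[1]=C('n')+0=3+0=3
L[2]='n': occ=1, LF[2]=C('n')+1=3+1=4
L[3]='o': occ=0, LF[3]=C('o')+0=6+0=6
L[4]='o': occ=1, LF[4]=C('o')+1=6+1=7
L[5]='t': occ=0, LF[5]=C('t')+0=10+0=10
L[6]='t': occ=1, LF[6]=C('t')+1=10+1=11
L[7]='t': occ=2, LF[7]=C('t')+2=10+2=12
L[8]='n': occ=2, LF[8]=C('n')+2=3+2=5
L[9]='$': occ=0, LF[9]=C('$')+0=0+0=0
L[10]='l': occ=0, LF[10]=C('l')+0=1+0=1
L[11]='t': occ=3, LF[11]=C('t')+3=10+3=13
L[12]='u': occ=0, LF[12]=C('u')+0=15+0=15
L[13]='t': occ=4, LF[13]=C('t')+4=10+4=14
L[14]='l': occ=1, LF[14]=C('l')+1=1+1=2
L[15]='s': occ=0, LF[15]=C('s')+0=9+0=9

Answer: 8 3 4 6 7 10 11 12 5 0 1 13 15 14 2 9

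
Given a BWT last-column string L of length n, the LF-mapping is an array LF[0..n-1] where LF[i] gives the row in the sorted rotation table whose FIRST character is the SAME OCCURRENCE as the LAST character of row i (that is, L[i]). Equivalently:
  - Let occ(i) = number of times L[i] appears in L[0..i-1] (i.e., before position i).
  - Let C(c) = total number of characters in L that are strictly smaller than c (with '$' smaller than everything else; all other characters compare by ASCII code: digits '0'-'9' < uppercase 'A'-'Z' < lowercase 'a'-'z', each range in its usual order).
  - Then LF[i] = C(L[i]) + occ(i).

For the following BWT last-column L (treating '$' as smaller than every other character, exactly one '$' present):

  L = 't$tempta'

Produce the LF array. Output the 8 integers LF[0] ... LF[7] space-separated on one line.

Answer: 5 0 6 2 3 4 7 1

Derivation:
Char counts: '$':1, 'a':1, 'e':1, 'm':1, 'p':1, 't':3
C (first-col start): C('$')=0, C('a')=1, C('e')=2, C('m')=3, C('p')=4, C('t')=5
L[0]='t': occ=0, LF[0]=C('t')+0=5+0=5
L[1]='$': occ=0, LF[1]=C('$')+0=0+0=0
L[2]='t': occ=1, LF[2]=C('t')+1=5+1=6
L[3]='e': occ=0, LF[3]=C('e')+0=2+0=2
L[4]='m': occ=0, LF[4]=C('m')+0=3+0=3
L[5]='p': occ=0, LF[5]=C('p')+0=4+0=4
L[6]='t': occ=2, LF[6]=C('t')+2=5+2=7
L[7]='a': occ=0, LF[7]=C('a')+0=1+0=1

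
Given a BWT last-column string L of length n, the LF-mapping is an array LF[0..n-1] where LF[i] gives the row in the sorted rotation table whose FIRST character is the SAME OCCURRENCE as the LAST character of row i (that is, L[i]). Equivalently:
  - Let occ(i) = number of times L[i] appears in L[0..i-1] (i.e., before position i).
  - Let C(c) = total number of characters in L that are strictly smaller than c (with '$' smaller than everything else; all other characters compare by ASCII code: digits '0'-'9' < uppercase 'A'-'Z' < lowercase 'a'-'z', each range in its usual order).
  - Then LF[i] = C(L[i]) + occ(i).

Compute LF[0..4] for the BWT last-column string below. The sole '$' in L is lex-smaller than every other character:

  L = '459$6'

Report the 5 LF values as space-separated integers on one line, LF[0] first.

Char counts: '$':1, '4':1, '5':1, '6':1, '9':1
C (first-col start): C('$')=0, C('4')=1, C('5')=2, C('6')=3, C('9')=4
L[0]='4': occ=0, LF[0]=C('4')+0=1+0=1
L[1]='5': occ=0, LF[1]=C('5')+0=2+0=2
L[2]='9': occ=0, LF[2]=C('9')+0=4+0=4
L[3]='$': occ=0, LF[3]=C('$')+0=0+0=0
L[4]='6': occ=0, LF[4]=C('6')+0=3+0=3

Answer: 1 2 4 0 3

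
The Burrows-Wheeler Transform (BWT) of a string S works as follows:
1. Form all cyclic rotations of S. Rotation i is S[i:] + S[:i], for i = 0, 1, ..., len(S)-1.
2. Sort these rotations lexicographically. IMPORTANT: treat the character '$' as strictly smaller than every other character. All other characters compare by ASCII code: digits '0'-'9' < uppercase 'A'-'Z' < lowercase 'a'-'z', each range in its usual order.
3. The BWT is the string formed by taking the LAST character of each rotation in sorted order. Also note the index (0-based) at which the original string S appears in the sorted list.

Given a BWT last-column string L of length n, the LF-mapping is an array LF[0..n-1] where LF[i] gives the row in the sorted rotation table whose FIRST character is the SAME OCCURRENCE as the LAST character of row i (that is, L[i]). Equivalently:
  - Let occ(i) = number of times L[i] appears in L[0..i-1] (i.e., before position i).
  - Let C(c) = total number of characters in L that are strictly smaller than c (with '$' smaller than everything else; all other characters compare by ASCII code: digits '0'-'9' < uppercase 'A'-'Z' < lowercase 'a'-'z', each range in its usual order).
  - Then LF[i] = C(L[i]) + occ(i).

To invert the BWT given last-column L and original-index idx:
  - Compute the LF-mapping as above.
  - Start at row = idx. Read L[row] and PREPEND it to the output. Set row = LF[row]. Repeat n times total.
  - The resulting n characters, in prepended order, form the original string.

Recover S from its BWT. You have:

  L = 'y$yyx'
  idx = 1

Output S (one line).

Answer: xyyy$

Derivation:
LF mapping: 2 0 3 4 1
Walk LF starting at row 1, prepending L[row]:
  step 1: row=1, L[1]='$', prepend. Next row=LF[1]=0
  step 2: row=0, L[0]='y', prepend. Next row=LF[0]=2
  step 3: row=2, L[2]='y', prepend. Next row=LF[2]=3
  step 4: row=3, L[3]='y', prepend. Next row=LF[3]=4
  step 5: row=4, L[4]='x', prepend. Next row=LF[4]=1
Reversed output: xyyy$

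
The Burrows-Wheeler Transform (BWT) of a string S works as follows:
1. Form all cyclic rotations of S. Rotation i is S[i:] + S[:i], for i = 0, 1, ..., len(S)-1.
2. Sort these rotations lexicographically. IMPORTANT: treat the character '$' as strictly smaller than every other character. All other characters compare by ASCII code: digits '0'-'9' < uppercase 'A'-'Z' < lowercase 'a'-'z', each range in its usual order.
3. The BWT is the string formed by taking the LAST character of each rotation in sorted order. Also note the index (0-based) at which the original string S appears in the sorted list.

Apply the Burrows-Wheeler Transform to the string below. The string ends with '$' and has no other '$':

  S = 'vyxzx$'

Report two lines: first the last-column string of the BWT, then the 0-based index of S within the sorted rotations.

Answer: x$zyvx
1

Derivation:
All 6 rotations (rotation i = S[i:]+S[:i]):
  rot[0] = vyxzx$
  rot[1] = yxzx$v
  rot[2] = xzx$vy
  rot[3] = zx$vyx
  rot[4] = x$vyxz
  rot[5] = $vyxzx
Sorted (with $ < everything):
  sorted[0] = $vyxzx  (last char: 'x')
  sorted[1] = vyxzx$  (last char: '$')
  sorted[2] = x$vyxz  (last char: 'z')
  sorted[3] = xzx$vy  (last char: 'y')
  sorted[4] = yxzx$v  (last char: 'v')
  sorted[5] = zx$vyx  (last char: 'x')
Last column: x$zyvx
Original string S is at sorted index 1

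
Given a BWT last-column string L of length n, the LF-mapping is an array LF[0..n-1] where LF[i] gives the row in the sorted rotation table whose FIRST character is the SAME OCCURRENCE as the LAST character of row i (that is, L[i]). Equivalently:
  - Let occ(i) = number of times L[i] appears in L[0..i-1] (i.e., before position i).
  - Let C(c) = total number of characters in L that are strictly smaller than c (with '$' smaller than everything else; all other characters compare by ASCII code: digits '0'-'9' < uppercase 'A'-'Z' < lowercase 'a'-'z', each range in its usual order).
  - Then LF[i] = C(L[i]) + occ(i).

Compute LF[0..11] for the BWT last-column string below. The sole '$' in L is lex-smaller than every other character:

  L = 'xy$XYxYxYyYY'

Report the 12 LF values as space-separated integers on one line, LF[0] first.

Answer: 7 10 0 1 2 8 3 9 4 11 5 6

Derivation:
Char counts: '$':1, 'X':1, 'Y':5, 'x':3, 'y':2
C (first-col start): C('$')=0, C('X')=1, C('Y')=2, C('x')=7, C('y')=10
L[0]='x': occ=0, LF[0]=C('x')+0=7+0=7
L[1]='y': occ=0, LF[1]=C('y')+0=10+0=10
L[2]='$': occ=0, LF[2]=C('$')+0=0+0=0
L[3]='X': occ=0, LF[3]=C('X')+0=1+0=1
L[4]='Y': occ=0, LF[4]=C('Y')+0=2+0=2
L[5]='x': occ=1, LF[5]=C('x')+1=7+1=8
L[6]='Y': occ=1, LF[6]=C('Y')+1=2+1=3
L[7]='x': occ=2, LF[7]=C('x')+2=7+2=9
L[8]='Y': occ=2, LF[8]=C('Y')+2=2+2=4
L[9]='y': occ=1, LF[9]=C('y')+1=10+1=11
L[10]='Y': occ=3, LF[10]=C('Y')+3=2+3=5
L[11]='Y': occ=4, LF[11]=C('Y')+4=2+4=6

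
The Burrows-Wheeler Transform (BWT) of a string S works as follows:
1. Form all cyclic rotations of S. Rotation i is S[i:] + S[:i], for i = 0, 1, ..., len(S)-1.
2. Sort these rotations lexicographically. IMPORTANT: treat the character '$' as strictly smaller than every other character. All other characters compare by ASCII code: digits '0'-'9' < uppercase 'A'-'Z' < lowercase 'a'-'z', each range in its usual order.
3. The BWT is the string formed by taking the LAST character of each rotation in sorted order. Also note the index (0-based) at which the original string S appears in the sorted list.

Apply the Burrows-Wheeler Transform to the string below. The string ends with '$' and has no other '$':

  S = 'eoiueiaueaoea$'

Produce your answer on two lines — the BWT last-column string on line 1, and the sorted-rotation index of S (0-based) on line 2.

All 14 rotations (rotation i = S[i:]+S[:i]):
  rot[0] = eoiueiaueaoea$
  rot[1] = oiueiaueaoea$e
  rot[2] = iueiaueaoea$eo
  rot[3] = ueiaueaoea$eoi
  rot[4] = eiaueaoea$eoiu
  rot[5] = iaueaoea$eoiue
  rot[6] = aueaoea$eoiuei
  rot[7] = ueaoea$eoiueia
  rot[8] = eaoea$eoiueiau
  rot[9] = aoea$eoiueiaue
  rot[10] = oea$eoiueiauea
  rot[11] = ea$eoiueiaueao
  rot[12] = a$eoiueiaueaoe
  rot[13] = $eoiueiaueaoea
Sorted (with $ < everything):
  sorted[0] = $eoiueiaueaoea  (last char: 'a')
  sorted[1] = a$eoiueiaueaoe  (last char: 'e')
  sorted[2] = aoea$eoiueiaue  (last char: 'e')
  sorted[3] = aueaoea$eoiuei  (last char: 'i')
  sorted[4] = ea$eoiueiaueao  (last char: 'o')
  sorted[5] = eaoea$eoiueiau  (last char: 'u')
  sorted[6] = eiaueaoea$eoiu  (last char: 'u')
  sorted[7] = eoiueiaueaoea$  (last char: '$')
  sorted[8] = iaueaoea$eoiue  (last char: 'e')
  sorted[9] = iueiaueaoea$eo  (last char: 'o')
  sorted[10] = oea$eoiueiauea  (last char: 'a')
  sorted[11] = oiueiaueaoea$e  (last char: 'e')
  sorted[12] = ueaoea$eoiueia  (last char: 'a')
  sorted[13] = ueiaueaoea$eoi  (last char: 'i')
Last column: aeeiouu$eoaeai
Original string S is at sorted index 7

Answer: aeeiouu$eoaeai
7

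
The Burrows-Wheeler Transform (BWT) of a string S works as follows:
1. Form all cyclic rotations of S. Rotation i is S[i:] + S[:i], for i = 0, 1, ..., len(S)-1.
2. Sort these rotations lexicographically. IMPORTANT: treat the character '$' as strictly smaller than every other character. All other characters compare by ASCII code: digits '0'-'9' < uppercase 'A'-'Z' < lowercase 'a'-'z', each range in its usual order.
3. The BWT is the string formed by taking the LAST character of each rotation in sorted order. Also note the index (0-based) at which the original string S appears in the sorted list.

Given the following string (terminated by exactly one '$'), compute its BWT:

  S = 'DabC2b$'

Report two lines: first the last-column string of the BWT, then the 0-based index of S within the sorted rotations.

Answer: bCb$D2a
3

Derivation:
All 7 rotations (rotation i = S[i:]+S[:i]):
  rot[0] = DabC2b$
  rot[1] = abC2b$D
  rot[2] = bC2b$Da
  rot[3] = C2b$Dab
  rot[4] = 2b$DabC
  rot[5] = b$DabC2
  rot[6] = $DabC2b
Sorted (with $ < everything):
  sorted[0] = $DabC2b  (last char: 'b')
  sorted[1] = 2b$DabC  (last char: 'C')
  sorted[2] = C2b$Dab  (last char: 'b')
  sorted[3] = DabC2b$  (last char: '$')
  sorted[4] = abC2b$D  (last char: 'D')
  sorted[5] = b$DabC2  (last char: '2')
  sorted[6] = bC2b$Da  (last char: 'a')
Last column: bCb$D2a
Original string S is at sorted index 3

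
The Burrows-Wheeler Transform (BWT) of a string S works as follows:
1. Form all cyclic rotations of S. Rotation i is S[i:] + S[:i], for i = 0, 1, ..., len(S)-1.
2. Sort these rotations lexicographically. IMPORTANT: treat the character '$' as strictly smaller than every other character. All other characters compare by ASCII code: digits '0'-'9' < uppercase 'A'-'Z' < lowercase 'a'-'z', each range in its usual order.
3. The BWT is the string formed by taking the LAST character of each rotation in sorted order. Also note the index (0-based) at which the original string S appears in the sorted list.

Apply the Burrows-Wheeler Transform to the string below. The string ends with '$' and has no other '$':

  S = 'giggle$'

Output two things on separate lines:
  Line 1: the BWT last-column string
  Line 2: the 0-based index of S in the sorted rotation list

Answer: eli$ggg
3

Derivation:
All 7 rotations (rotation i = S[i:]+S[:i]):
  rot[0] = giggle$
  rot[1] = iggle$g
  rot[2] = ggle$gi
  rot[3] = gle$gig
  rot[4] = le$gigg
  rot[5] = e$giggl
  rot[6] = $giggle
Sorted (with $ < everything):
  sorted[0] = $giggle  (last char: 'e')
  sorted[1] = e$giggl  (last char: 'l')
  sorted[2] = ggle$gi  (last char: 'i')
  sorted[3] = giggle$  (last char: '$')
  sorted[4] = gle$gig  (last char: 'g')
  sorted[5] = iggle$g  (last char: 'g')
  sorted[6] = le$gigg  (last char: 'g')
Last column: eli$ggg
Original string S is at sorted index 3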